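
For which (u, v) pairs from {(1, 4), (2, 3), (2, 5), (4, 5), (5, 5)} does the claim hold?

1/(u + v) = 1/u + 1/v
Testing each pair:
(1, 4): LHS = 1/5, RHS = 5/4 → fails
(2, 3): LHS = 1/5, RHS = 5/6 → fails
(2, 5): LHS = 1/7, RHS = 7/10 → fails
(4, 5): LHS = 1/9, RHS = 9/20 → fails
(5, 5): LHS = 1/10, RHS = 2/5 → fails

No pair satisfies the claim.

Answer: None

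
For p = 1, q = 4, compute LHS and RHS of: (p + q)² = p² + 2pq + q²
LHS = (1 + 4)² = 25
RHS = 1² + 2·1·4 + 4² = 25

LHS = RHS: the two sides agree.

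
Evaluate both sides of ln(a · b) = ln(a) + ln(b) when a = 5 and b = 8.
LHS = ln(5 · 8) = ln(40) ≈ 3.689
RHS = ln(5) + ln(8) ≈ 3.689

LHS = RHS: the two sides agree.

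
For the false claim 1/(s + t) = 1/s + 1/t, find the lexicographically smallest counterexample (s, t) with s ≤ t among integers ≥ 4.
Substituting (4, 4) into the claim:
LHS = 1/(4 + 4) = 1/8
RHS = 1/4 + 1/4 = 1/2

Since LHS ≠ RHS, this pair disproves the claim, and no lexicographically smaller pair (s ≤ t, integers ≥ 4) does.

For instance (7, 11) is also a counterexample (LHS = 1/18, RHS = 18/77), but it's lexicographically larger.

Answer: (s, t) = (4, 4)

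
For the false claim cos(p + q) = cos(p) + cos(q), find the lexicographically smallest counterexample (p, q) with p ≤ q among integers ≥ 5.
(p, q) = (5, 5)

Substituting (5, 5) into the claim:
LHS = cos(5 + 5) = cos(10) ≈ -0.8391
RHS = cos(5) + cos(5) = 2·cos(5) ≈ 0.5673

Since LHS ≠ RHS, this pair disproves the claim, and no lexicographically smaller pair (p ≤ q, integers ≥ 5) does.

For instance (9, 12) is also a counterexample (LHS = cos(21) ≈ -0.5477, RHS = cos(9) + cos(12) ≈ -0.06728), but it's lexicographically larger.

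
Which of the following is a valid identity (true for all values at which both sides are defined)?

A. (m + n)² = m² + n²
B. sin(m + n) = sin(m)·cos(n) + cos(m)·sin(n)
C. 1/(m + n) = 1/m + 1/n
A: fails at (2, 7) — LHS = 81, RHS = 53.
B: holds — e.g. at (2, 7), both sides equal sin(9) ≈ 0.4121.
C: fails at (5, 5) — LHS = 1/10, RHS = 2/5.

Answer: B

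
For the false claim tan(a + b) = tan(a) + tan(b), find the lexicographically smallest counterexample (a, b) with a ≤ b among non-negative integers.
(a, b) = (1, 1)

At (0, 2): both sides equal tan(2) ≈ -2.185, so it holds there.

Substituting (1, 1) into the claim:
LHS = tan(1 + 1) = tan(2) ≈ -2.185
RHS = tan(1) + tan(1) = 2·tan(1) ≈ 3.115

Since LHS ≠ RHS, this pair disproves the claim, and no lexicographically smaller pair (a ≤ b, non-negative integers) does.

For instance (1, 5) is also a counterexample (LHS = tan(6) ≈ -0.291, RHS = tan(5) + tan(1) ≈ -1.823), but it's lexicographically larger.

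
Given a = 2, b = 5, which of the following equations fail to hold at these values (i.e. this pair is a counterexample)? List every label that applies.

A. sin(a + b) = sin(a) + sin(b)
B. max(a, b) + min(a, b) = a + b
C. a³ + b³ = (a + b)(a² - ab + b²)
Evaluating each claim at the given values:
A. LHS = sin(7) ≈ 0.657, RHS = sin(5) + sin(2) ≈ -0.04963 → fails here (LHS ≠ RHS)
B. LHS = 7, RHS = 7 → holds here (LHS = RHS)
C. LHS = 133, RHS = 133 → holds here (LHS = RHS)

Answer: A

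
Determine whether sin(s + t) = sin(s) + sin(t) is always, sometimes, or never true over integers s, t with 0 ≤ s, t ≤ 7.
It holds at (s, t) = (0, 2) (both sides equal sin(2) ≈ 0.9093), but fails at (s, t) = (4, 6) (LHS = sin(10) ≈ -0.544, RHS = sin(4) + sin(6) ≈ -1.036).

Answer: Sometimes true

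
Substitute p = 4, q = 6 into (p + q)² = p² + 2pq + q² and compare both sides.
LHS = (4 + 6)² = 100
RHS = 4² + 2·4·6 + 6² = 100

LHS = RHS: the two sides agree.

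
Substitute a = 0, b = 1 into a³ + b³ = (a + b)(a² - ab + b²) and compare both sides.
LHS = 0³ + 1³ = 1
RHS = (0 + 1)(0² - 0·1 + 1²) = 1

LHS = RHS: the two sides agree.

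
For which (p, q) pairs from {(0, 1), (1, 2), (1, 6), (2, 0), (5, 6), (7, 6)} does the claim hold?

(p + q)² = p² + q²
Testing each pair:
(0, 1): LHS = 1, RHS = 1 → holds
(1, 2): LHS = 9, RHS = 5 → fails
(1, 6): LHS = 49, RHS = 37 → fails
(2, 0): LHS = 4, RHS = 4 → holds
(5, 6): LHS = 121, RHS = 61 → fails
(7, 6): LHS = 169, RHS = 85 → fails

2 of 6 pairs satisfy the claim.

Answer: (0, 1), (2, 0)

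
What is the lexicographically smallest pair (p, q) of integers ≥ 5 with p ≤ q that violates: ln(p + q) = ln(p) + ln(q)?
Substituting (5, 5) into the claim:
LHS = ln(5 + 5) = ln(10) ≈ 2.303
RHS = ln(5) + ln(5) = 2·ln(5) ≈ 3.219

Since LHS ≠ RHS, this pair disproves the claim, and no lexicographically smaller pair (p ≤ q, integers ≥ 5) does.

For instance (5, 11) is also a counterexample (LHS = ln(16) ≈ 2.773, RHS = ln(5) + ln(11) ≈ 4.007), but it's lexicographically larger.

Answer: (p, q) = (5, 5)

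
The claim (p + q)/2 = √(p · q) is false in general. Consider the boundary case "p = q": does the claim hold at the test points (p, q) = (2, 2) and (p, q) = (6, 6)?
Yes, holds at both test points

At (2, 2): LHS = 2, RHS = 2 → equal
At (6, 6): LHS = 6, RHS = 6 → equal

So the claim does hold at both of these boundary points, even though it is not an identity.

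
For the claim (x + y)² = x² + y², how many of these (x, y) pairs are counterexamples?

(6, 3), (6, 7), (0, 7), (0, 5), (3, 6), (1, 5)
4

Testing each pair:
(6, 3): LHS = 81, RHS = 45 → counterexample
(6, 7): LHS = 169, RHS = 85 → counterexample
(0, 7): LHS = 49, RHS = 49 → satisfies claim
(0, 5): LHS = 25, RHS = 25 → satisfies claim
(3, 6): LHS = 81, RHS = 45 → counterexample
(1, 5): LHS = 36, RHS = 26 → counterexample

That makes 4 counterexamples.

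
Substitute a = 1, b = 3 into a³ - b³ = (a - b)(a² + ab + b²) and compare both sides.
LHS = 1³ - 3³ = -26
RHS = (1 - 3)(1² + 1·3 + 3²) = -26

LHS = RHS: the two sides agree.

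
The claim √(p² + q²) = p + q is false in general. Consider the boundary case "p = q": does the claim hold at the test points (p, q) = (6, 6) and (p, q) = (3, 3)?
No, fails at both test points

At (6, 6): LHS = 6·√(2) ≈ 8.485 ≠ RHS = 12
At (3, 3): LHS = 3·√(2) ≈ 4.243 ≠ RHS = 6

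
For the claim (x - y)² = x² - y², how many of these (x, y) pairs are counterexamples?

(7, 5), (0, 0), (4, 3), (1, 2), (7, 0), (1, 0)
3

Testing each pair:
(7, 5): LHS = 4, RHS = 24 → counterexample
(0, 0): LHS = 0, RHS = 0 → satisfies claim
(4, 3): LHS = 1, RHS = 7 → counterexample
(1, 2): LHS = 1, RHS = -3 → counterexample
(7, 0): LHS = 49, RHS = 49 → satisfies claim
(1, 0): LHS = 1, RHS = 1 → satisfies claim

That makes 3 counterexamples.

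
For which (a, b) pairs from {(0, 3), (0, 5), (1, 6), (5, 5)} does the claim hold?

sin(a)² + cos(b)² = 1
(5, 5)

Testing each pair:
(0, 3): LHS = cos(3)² ≈ 0.9801, RHS = 1 → fails
(0, 5): LHS = cos(5)² ≈ 0.08046, RHS = 1 → fails
(1, 6): LHS = sin(1)² + cos(6)² ≈ 1.63, RHS = 1 → fails
(5, 5): LHS = cos(5)² + sin(5)² = 1, RHS = 1 → holds

1 of 4 pairs satisfies the claim.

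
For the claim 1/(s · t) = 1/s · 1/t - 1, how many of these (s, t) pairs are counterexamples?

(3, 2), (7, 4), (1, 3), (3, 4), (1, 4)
5

Testing each pair:
(3, 2): LHS = 1/6, RHS = -5/6 → counterexample
(7, 4): LHS = 1/28, RHS = -27/28 → counterexample
(1, 3): LHS = 1/3, RHS = -2/3 → counterexample
(3, 4): LHS = 1/12, RHS = -11/12 → counterexample
(1, 4): LHS = 1/4, RHS = -3/4 → counterexample

That makes 5 counterexamples.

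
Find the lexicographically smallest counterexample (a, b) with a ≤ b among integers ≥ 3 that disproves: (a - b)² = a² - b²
Substituting (3, 4) into the claim:
LHS = (3 - 4)² = 1
RHS = 3² - 4² = -7

Since LHS ≠ RHS, this pair disproves the claim, and no lexicographically smaller pair (a ≤ b, integers ≥ 3) does.

For instance (4, 6) is also a counterexample (LHS = 4, RHS = -20), but it's lexicographically larger.

Answer: (a, b) = (3, 4)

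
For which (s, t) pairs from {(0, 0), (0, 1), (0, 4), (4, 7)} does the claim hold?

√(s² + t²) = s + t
(0, 0), (0, 1), (0, 4)

Testing each pair:
(0, 0): LHS = 0, RHS = 0 → holds
(0, 1): LHS = 1, RHS = 1 → holds
(0, 4): LHS = 4, RHS = 4 → holds
(4, 7): LHS = √(65) ≈ 8.062, RHS = 11 → fails

3 of 4 pairs satisfy the claim.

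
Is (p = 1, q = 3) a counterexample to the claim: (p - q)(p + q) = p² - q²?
No

Substituting p = 1, q = 3:
LHS = (1 - 3)(1 + 3) = -8
RHS = 1² - 3² = -8

The sides agree, so this pair does not disprove the claim.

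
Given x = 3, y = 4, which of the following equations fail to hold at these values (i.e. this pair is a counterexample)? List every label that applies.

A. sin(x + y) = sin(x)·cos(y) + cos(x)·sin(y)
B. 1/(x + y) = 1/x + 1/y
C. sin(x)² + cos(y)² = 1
B, C

Evaluating each claim at the given values:
A. LHS = sin(7) ≈ 0.657, RHS = sin(3)·cos(4) + sin(4)·cos(3) ≈ 0.657 → holds here (LHS = RHS)
B. LHS = 1/7, RHS = 7/12 → fails here (LHS ≠ RHS)
C. LHS = sin(3)² + cos(4)² ≈ 0.4472, RHS = 1 → fails here (LHS ≠ RHS)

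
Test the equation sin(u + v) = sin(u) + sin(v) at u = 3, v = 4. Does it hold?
Fails

Substituting u = 3, v = 4:

LHS = sin(3 + 4) = sin(7) ≈ 0.657
RHS = sin(3) + sin(4) ≈ -0.6157

LHS ≠ RHS, so the equation does not hold at this point.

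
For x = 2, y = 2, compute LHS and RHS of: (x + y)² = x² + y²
LHS = (2 + 2)² = 16
RHS = 2² + 2² = 8

LHS ≠ RHS, so the equation does not hold here.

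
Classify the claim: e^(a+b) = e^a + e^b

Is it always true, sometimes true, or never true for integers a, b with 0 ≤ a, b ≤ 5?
Never true

The claim fails for every pair in the range. For instance at (a, b) = (0, 5): LHS = e^5 ≈ 148.4, RHS = 1 + e^5 ≈ 149.4.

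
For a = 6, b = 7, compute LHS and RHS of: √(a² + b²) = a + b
LHS = √(6² + 7²) = √(85) ≈ 9.22
RHS = 6 + 7 = 13

LHS ≠ RHS (they differ by about 3.78), so the equation does not hold here.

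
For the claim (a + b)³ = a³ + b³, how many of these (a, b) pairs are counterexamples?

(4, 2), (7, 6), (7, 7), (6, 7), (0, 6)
Testing each pair:
(4, 2): LHS = 216, RHS = 72 → counterexample
(7, 6): LHS = 2197, RHS = 559 → counterexample
(7, 7): LHS = 2744, RHS = 686 → counterexample
(6, 7): LHS = 2197, RHS = 559 → counterexample
(0, 6): LHS = 216, RHS = 216 → satisfies claim

That makes 4 counterexamples.

Answer: 4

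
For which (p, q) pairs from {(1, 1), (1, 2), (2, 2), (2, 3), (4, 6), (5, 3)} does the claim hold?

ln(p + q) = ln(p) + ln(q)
(2, 2)

Testing each pair:
(1, 1): LHS = ln(2) ≈ 0.6931, RHS = 0 → fails
(1, 2): LHS = ln(3) ≈ 1.099, RHS = ln(2) ≈ 0.6931 → fails
(2, 2): LHS = ln(4) ≈ 1.386, RHS = 2·ln(2) ≈ 1.386 → holds
(2, 3): LHS = ln(5) ≈ 1.609, RHS = ln(2) + ln(3) ≈ 1.792 → fails
(4, 6): LHS = ln(10) ≈ 2.303, RHS = ln(4) + ln(6) ≈ 3.178 → fails
(5, 3): LHS = ln(8) ≈ 2.079, RHS = ln(3) + ln(5) ≈ 2.708 → fails

1 of 6 pairs satisfies the claim.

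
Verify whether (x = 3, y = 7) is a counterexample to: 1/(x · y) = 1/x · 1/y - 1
Substituting x = 3, y = 7:
LHS = 1/(3 · 7) = 1/21
RHS = 1/3 · 1/7 - 1 = -20/21

Since LHS ≠ RHS, this pair disproves the claim.

Answer: Yes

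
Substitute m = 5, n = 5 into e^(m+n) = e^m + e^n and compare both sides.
LHS = e^(5+5) = e^10 ≈ 22026.5
RHS = e^5 + e^5 = 2·e^5 ≈ 296.8

LHS ≠ RHS (they differ by about 21729.6), so the equation does not hold here.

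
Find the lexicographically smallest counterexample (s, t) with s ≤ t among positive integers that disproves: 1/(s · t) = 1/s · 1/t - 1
(s, t) = (1, 1)

Substituting (1, 1) into the claim:
LHS = 1/(1 · 1) = 1
RHS = 1/1 · 1/1 - 1 = 0

Since LHS ≠ RHS, this pair disproves the claim, and no lexicographically smaller pair (s ≤ t, positive integers) does.

For instance (2, 5) is also a counterexample (LHS = 1/10, RHS = -9/10), but it's lexicographically larger.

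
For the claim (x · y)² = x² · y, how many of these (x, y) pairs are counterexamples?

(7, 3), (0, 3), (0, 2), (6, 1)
Testing each pair:
(7, 3): LHS = 441, RHS = 147 → counterexample
(0, 3): LHS = 0, RHS = 0 → satisfies claim
(0, 2): LHS = 0, RHS = 0 → satisfies claim
(6, 1): LHS = 36, RHS = 36 → satisfies claim

That makes 1 counterexample.

Answer: 1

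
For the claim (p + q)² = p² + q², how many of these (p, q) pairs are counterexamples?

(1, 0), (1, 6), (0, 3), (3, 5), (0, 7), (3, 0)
2

Testing each pair:
(1, 0): LHS = 1, RHS = 1 → satisfies claim
(1, 6): LHS = 49, RHS = 37 → counterexample
(0, 3): LHS = 9, RHS = 9 → satisfies claim
(3, 5): LHS = 64, RHS = 34 → counterexample
(0, 7): LHS = 49, RHS = 49 → satisfies claim
(3, 0): LHS = 9, RHS = 9 → satisfies claim

That makes 2 counterexamples.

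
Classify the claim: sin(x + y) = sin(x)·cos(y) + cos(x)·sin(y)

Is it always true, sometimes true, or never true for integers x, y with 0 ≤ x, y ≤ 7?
Always true

The identity holds for every pair in the range. For instance at (x, y) = (3, 2): both sides equal sin(5) ≈ -0.9589.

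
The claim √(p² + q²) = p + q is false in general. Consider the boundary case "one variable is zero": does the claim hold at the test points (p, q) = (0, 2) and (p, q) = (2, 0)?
At (0, 2): LHS = 2, RHS = 2 → equal
At (2, 0): LHS = 2, RHS = 2 → equal

So the claim does hold at both of these boundary points, even though it is not an identity.

Answer: Yes, holds at both test points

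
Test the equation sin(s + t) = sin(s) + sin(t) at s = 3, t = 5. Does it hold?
Substituting s = 3, t = 5:

LHS = sin(3 + 5) = sin(8) ≈ 0.9894
RHS = sin(3) + sin(5) ≈ -0.8178

LHS ≠ RHS, so the equation does not hold at this point.

Answer: Fails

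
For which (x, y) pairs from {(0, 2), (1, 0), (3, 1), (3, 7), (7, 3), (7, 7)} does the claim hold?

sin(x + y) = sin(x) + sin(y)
Testing each pair:
(0, 2): LHS = sin(2) ≈ 0.9093, RHS = sin(2) ≈ 0.9093 → holds
(1, 0): LHS = sin(1) ≈ 0.8415, RHS = sin(1) ≈ 0.8415 → holds
(3, 1): LHS = sin(4) ≈ -0.7568, RHS = sin(3) + sin(1) ≈ 0.9826 → fails
(3, 7): LHS = sin(10) ≈ -0.544, RHS = sin(3) + sin(7) ≈ 0.7981 → fails
(7, 3): LHS = sin(10) ≈ -0.544, RHS = sin(3) + sin(7) ≈ 0.7981 → fails
(7, 7): LHS = sin(14) ≈ 0.9906, RHS = 2·sin(7) ≈ 1.314 → fails

2 of 6 pairs satisfy the claim.

Answer: (0, 2), (1, 0)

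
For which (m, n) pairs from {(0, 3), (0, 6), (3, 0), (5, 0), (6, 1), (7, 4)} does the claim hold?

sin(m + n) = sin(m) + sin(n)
(0, 3), (0, 6), (3, 0), (5, 0)

Testing each pair:
(0, 3): LHS = sin(3) ≈ 0.1411, RHS = sin(3) ≈ 0.1411 → holds
(0, 6): LHS = sin(6) ≈ -0.2794, RHS = sin(6) ≈ -0.2794 → holds
(3, 0): LHS = sin(3) ≈ 0.1411, RHS = sin(3) ≈ 0.1411 → holds
(5, 0): LHS = sin(5) ≈ -0.9589, RHS = sin(5) ≈ -0.9589 → holds
(6, 1): LHS = sin(7) ≈ 0.657, RHS = sin(6) + sin(1) ≈ 0.5621 → fails
(7, 4): LHS = sin(11) ≈ -1, RHS = sin(4) + sin(7) ≈ -0.09982 → fails

4 of 6 pairs satisfy the claim.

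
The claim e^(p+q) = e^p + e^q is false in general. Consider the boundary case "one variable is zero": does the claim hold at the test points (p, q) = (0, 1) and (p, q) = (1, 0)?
No, fails at both test points

At (0, 1): LHS = e ≈ 2.718 ≠ RHS = 1 + e ≈ 3.718
At (1, 0): LHS = e ≈ 2.718 ≠ RHS = 1 + e ≈ 3.718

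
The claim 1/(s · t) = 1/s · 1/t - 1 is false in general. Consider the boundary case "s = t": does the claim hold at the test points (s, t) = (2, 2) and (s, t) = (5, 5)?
No, fails at both test points

At (2, 2): LHS = 1/4 ≠ RHS = -3/4
At (5, 5): LHS = 1/25 ≠ RHS = -24/25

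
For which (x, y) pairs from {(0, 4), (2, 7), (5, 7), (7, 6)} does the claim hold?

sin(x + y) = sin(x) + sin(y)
(0, 4)

Testing each pair:
(0, 4): LHS = sin(4) ≈ -0.7568, RHS = sin(4) ≈ -0.7568 → holds
(2, 7): LHS = sin(9) ≈ 0.4121, RHS = sin(7) + sin(2) ≈ 1.566 → fails
(5, 7): LHS = sin(12) ≈ -0.5366, RHS = sin(5) + sin(7) ≈ -0.3019 → fails
(7, 6): LHS = sin(13) ≈ 0.4202, RHS = sin(6) + sin(7) ≈ 0.3776 → fails

1 of 4 pairs satisfies the claim.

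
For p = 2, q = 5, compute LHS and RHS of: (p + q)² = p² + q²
LHS = (2 + 5)² = 49
RHS = 2² + 5² = 29

LHS ≠ RHS, so the equation does not hold here.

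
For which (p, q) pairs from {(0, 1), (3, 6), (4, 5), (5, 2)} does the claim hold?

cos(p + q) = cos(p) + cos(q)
Testing each pair:
(0, 1): LHS = cos(1) ≈ 0.5403, RHS = cos(1) + 1 ≈ 1.54 → fails
(3, 6): LHS = cos(9) ≈ -0.9111, RHS = cos(3) + cos(6) ≈ -0.02982 → fails
(4, 5): LHS = cos(9) ≈ -0.9111, RHS = cos(4) + cos(5) ≈ -0.37 → fails
(5, 2): LHS = cos(7) ≈ 0.7539, RHS = cos(2) + cos(5) ≈ -0.1325 → fails

No pair satisfies the claim.

Answer: None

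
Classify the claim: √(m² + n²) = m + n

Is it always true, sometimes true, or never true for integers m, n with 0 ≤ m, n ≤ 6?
Sometimes true

It holds at (m, n) = (2, 0) (both sides equal 2), but fails at (m, n) = (3, 2) (LHS = √(13) ≈ 3.606, RHS = 5).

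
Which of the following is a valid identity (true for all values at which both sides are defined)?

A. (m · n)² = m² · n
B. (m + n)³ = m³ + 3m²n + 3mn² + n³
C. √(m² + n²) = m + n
B

A: fails at (2, 7) — LHS = 196, RHS = 28.
B: holds — e.g. at (1, 5), both sides equal 216.
C: fails at (3, 7) — LHS = √(58) ≈ 7.616, RHS = 10.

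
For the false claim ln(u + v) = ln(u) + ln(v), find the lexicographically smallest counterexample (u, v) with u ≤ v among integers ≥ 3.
Substituting (3, 3) into the claim:
LHS = ln(3 + 3) = ln(6) ≈ 1.792
RHS = ln(3) + ln(3) = 2·ln(3) ≈ 2.197

Since LHS ≠ RHS, this pair disproves the claim, and no lexicographically smaller pair (u ≤ v, integers ≥ 3) does.

For instance (6, 8) is also a counterexample (LHS = ln(14) ≈ 2.639, RHS = ln(6) + ln(8) ≈ 3.871), but it's lexicographically larger.

Answer: (u, v) = (3, 3)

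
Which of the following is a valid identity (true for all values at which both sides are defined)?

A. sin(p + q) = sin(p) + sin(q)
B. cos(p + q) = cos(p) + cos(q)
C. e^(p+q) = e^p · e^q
C

A: fails at (4, 4) — LHS = sin(8) ≈ 0.9894, RHS = 2·sin(4) ≈ -1.514.
B: fails at (1, 1) — LHS = cos(2) ≈ -0.4161, RHS = 2·cos(1) ≈ 1.081.
C: holds — e.g. at (5, 8), both sides equal e^13 ≈ 442413.4.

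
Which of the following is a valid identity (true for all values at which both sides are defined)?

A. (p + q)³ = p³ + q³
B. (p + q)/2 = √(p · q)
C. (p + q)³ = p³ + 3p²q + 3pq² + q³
A: fails at (2, 5) — LHS = 343, RHS = 133.
B: fails at (3, 7) — LHS = 5, RHS = √(21) ≈ 4.583.
C: holds — e.g. at (3, 3), both sides equal 216.

Answer: C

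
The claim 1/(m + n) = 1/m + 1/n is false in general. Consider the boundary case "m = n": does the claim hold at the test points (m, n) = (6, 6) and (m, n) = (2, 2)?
No, fails at both test points

At (6, 6): LHS = 1/12 ≠ RHS = 1/3
At (2, 2): LHS = 1/4 ≠ RHS = 1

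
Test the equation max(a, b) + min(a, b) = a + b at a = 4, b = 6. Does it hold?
Substituting a = 4, b = 6:

LHS = max(4, 6) + min(4, 6) = 10
RHS = 4 + 6 = 10

LHS = RHS, so the equation holds at this point.

Answer: Holds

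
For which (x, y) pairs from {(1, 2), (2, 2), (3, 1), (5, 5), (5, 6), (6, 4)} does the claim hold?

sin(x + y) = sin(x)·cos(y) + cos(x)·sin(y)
Testing each pair:
(1, 2): LHS = sin(3) ≈ 0.1411, RHS = sin(1)·cos(2) + sin(2)·cos(1) ≈ 0.1411 → holds
(2, 2): LHS = sin(4) ≈ -0.7568, RHS = 2·sin(2)·cos(2) ≈ -0.7568 → holds
(3, 1): LHS = sin(4) ≈ -0.7568, RHS = sin(1)·cos(3) + sin(3)·cos(1) ≈ -0.7568 → holds
(5, 5): LHS = sin(10) ≈ -0.544, RHS = 2·sin(5)·cos(5) ≈ -0.544 → holds
(5, 6): LHS = sin(11) ≈ -1, RHS = sin(5)·cos(6) + sin(6)·cos(5) ≈ -1 → holds
(6, 4): LHS = sin(10) ≈ -0.544, RHS = sin(4)·cos(6) + sin(6)·cos(4) ≈ -0.544 → holds

Every pair satisfies the claim.

Answer: All pairs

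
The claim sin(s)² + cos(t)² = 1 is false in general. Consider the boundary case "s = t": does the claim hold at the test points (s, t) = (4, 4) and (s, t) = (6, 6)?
At (4, 4): LHS = cos(4)² + sin(4)² = 1, RHS = 1 → equal
At (6, 6): LHS = sin(6)² + cos(6)² = 1, RHS = 1 → equal

So the claim does hold at both of these boundary points, even though it is not an identity.

Answer: Yes, holds at both test points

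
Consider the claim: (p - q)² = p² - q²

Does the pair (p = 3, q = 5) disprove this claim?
Substituting p = 3, q = 5:
LHS = (3 - 5)² = 4
RHS = 3² - 5² = -16

Since LHS ≠ RHS, this pair disproves the claim.

Answer: Yes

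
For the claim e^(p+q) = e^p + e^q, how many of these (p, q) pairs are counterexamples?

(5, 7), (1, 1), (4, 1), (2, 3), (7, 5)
5

Testing each pair:
(5, 7): LHS = e^12 ≈ 162754.8, RHS = e^5 + e^7 ≈ 1245 → counterexample
(1, 1): LHS = e^2 ≈ 7.389, RHS = 2·e ≈ 5.437 → counterexample
(4, 1): LHS = e^5 ≈ 148.4, RHS = e + e^4 ≈ 57.32 → counterexample
(2, 3): LHS = e^5 ≈ 148.4, RHS = e^2 + e^3 ≈ 27.47 → counterexample
(7, 5): LHS = e^12 ≈ 162754.8, RHS = e^5 + e^7 ≈ 1245 → counterexample

That makes 5 counterexamples.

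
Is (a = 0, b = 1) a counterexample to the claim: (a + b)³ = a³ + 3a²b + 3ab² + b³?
Substituting a = 0, b = 1:
LHS = (0 + 1)³ = 1
RHS = 0³ + 3·0²·1 + 3·0·1² + 1³ = 1

The sides agree, so this pair does not disprove the claim.

Answer: No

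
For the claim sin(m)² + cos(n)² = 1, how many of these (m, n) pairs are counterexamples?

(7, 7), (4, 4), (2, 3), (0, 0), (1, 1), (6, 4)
2

Testing each pair:
(7, 7): LHS = sin(7)² + cos(7)² = 1, RHS = 1 → satisfies claim
(4, 4): LHS = cos(4)² + sin(4)² = 1, RHS = 1 → satisfies claim
(2, 3): LHS = sin(2)² + cos(3)² ≈ 1.807, RHS = 1 → counterexample
(0, 0): LHS = 1, RHS = 1 → satisfies claim
(1, 1): LHS = cos(1)² + sin(1)² = 1, RHS = 1 → satisfies claim
(6, 4): LHS = sin(6)² + cos(4)² ≈ 0.5053, RHS = 1 → counterexample

That makes 2 counterexamples.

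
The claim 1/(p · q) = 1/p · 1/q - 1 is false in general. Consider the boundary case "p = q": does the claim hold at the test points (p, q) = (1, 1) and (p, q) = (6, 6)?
At (1, 1): LHS = 1 ≠ RHS = 0
At (6, 6): LHS = 1/36 ≠ RHS = -35/36

Answer: No, fails at both test points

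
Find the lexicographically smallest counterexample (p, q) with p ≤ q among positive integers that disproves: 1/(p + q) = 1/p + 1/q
(p, q) = (1, 1)

Substituting (1, 1) into the claim:
LHS = 1/(1 + 1) = 1/2
RHS = 1/1 + 1/1 = 2

Since LHS ≠ RHS, this pair disproves the claim, and no lexicographically smaller pair (p ≤ q, positive integers) does.

For instance (5, 7) is also a counterexample (LHS = 1/12, RHS = 12/35), but it's lexicographically larger.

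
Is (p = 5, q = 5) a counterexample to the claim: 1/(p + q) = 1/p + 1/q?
Yes

Substituting p = 5, q = 5:
LHS = 1/(5 + 5) = 1/10
RHS = 1/5 + 1/5 = 2/5

Since LHS ≠ RHS, this pair disproves the claim.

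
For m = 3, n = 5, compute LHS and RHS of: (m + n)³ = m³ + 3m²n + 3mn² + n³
LHS = (3 + 5)³ = 512
RHS = 3³ + 3·3²·5 + 3·3·5² + 5³ = 512

LHS = RHS: the two sides agree.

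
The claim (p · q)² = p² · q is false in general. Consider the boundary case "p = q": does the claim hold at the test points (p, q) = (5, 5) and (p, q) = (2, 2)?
No, fails at both test points

At (5, 5): LHS = 625 ≠ RHS = 125
At (2, 2): LHS = 16 ≠ RHS = 8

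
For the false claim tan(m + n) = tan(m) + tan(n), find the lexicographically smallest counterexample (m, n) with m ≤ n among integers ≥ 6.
(m, n) = (6, 6)

Substituting (6, 6) into the claim:
LHS = tan(6 + 6) = tan(12) ≈ -0.6359
RHS = tan(6) + tan(6) = 2·tan(6) ≈ -0.582

Since LHS ≠ RHS, this pair disproves the claim, and no lexicographically smaller pair (m ≤ n, integers ≥ 6) does.

For instance (11, 12) is also a counterexample (LHS = tan(23) ≈ 1.588, RHS = tan(11) + tan(12) ≈ -226.6), but it's lexicographically larger.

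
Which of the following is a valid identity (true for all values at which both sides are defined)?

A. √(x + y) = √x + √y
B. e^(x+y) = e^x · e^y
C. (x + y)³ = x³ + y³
B

A: fails at (2, 2) — LHS = 2, RHS = 2·√(2) ≈ 2.828.
B: holds — e.g. at (2, 5), both sides equal e^7 ≈ 1097.
C: fails at (6, 7) — LHS = 2197, RHS = 559.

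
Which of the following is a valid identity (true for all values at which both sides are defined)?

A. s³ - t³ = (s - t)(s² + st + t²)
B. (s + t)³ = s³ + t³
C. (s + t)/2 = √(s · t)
A: holds — e.g. at (3, 5), both sides equal -98.
B: fails at (4, 6) — LHS = 1000, RHS = 280.
C: fails at (1, 5) — LHS = 3, RHS = √(5) ≈ 2.236.

Answer: A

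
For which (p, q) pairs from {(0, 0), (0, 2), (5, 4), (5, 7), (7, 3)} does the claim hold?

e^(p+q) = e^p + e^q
Testing each pair:
(0, 0): LHS = 1, RHS = 2 → fails
(0, 2): LHS = e^2 ≈ 7.389, RHS = 1 + e^2 ≈ 8.389 → fails
(5, 4): LHS = e^9 ≈ 8103, RHS = e^4 + e^5 ≈ 203 → fails
(5, 7): LHS = e^12 ≈ 162754.8, RHS = e^5 + e^7 ≈ 1245 → fails
(7, 3): LHS = e^10 ≈ 22026.5, RHS = e^3 + e^7 ≈ 1117 → fails

No pair satisfies the claim.

Answer: None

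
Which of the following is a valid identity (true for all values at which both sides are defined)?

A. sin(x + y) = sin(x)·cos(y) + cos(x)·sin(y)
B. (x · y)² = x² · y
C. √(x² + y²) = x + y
A: holds — e.g. at (1, 3), both sides equal sin(4) ≈ -0.7568.
B: fails at (4, 4) — LHS = 256, RHS = 64.
C: fails at (3, 7) — LHS = √(58) ≈ 7.616, RHS = 10.

Answer: A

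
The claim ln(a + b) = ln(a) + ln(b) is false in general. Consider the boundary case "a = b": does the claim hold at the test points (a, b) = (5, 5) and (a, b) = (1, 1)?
No, fails at both test points

At (5, 5): LHS = ln(10) ≈ 2.303 ≠ RHS = 2·ln(5) ≈ 3.219
At (1, 1): LHS = ln(2) ≈ 0.6931 ≠ RHS = 0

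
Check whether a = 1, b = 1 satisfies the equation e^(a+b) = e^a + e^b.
Substituting a = 1, b = 1:

LHS = e^(1+1) = e^2 ≈ 7.389
RHS = e^1 + e^1 = 2·e ≈ 5.437

LHS ≠ RHS, so the equation does not hold at this point.

Answer: Fails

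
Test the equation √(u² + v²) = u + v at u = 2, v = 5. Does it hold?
Substituting u = 2, v = 5:

LHS = √(2² + 5²) = √(29) ≈ 5.385
RHS = 2 + 5 = 7

LHS ≠ RHS, so the equation does not hold at this point.

Answer: Fails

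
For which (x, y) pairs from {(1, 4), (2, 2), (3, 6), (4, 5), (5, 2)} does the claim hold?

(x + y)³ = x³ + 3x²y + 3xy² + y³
All pairs

Testing each pair:
(1, 4): LHS = 125, RHS = 125 → holds
(2, 2): LHS = 64, RHS = 64 → holds
(3, 6): LHS = 729, RHS = 729 → holds
(4, 5): LHS = 729, RHS = 729 → holds
(5, 2): LHS = 343, RHS = 343 → holds

Every pair satisfies the claim.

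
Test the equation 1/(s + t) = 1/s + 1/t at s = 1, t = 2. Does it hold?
Substituting s = 1, t = 2:

LHS = 1/(1 + 2) = 1/3
RHS = 1/1 + 1/2 = 3/2

LHS ≠ RHS, so the equation does not hold at this point.

Answer: Fails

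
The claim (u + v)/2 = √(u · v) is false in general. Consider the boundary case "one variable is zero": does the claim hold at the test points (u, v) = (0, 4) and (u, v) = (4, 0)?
No, fails at both test points

At (0, 4): LHS = 2 ≠ RHS = 0
At (4, 0): LHS = 2 ≠ RHS = 0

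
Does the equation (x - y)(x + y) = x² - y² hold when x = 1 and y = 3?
Holds

Substituting x = 1, y = 3:

LHS = (1 - 3)(1 + 3) = -8
RHS = 1² - 3² = -8

LHS = RHS, so the equation holds at this point.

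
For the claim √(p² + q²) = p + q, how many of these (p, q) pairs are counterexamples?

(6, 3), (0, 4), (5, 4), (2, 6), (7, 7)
4

Testing each pair:
(6, 3): LHS = 3·√(5) ≈ 6.708, RHS = 9 → counterexample
(0, 4): LHS = 4, RHS = 4 → satisfies claim
(5, 4): LHS = √(41) ≈ 6.403, RHS = 9 → counterexample
(2, 6): LHS = 2·√(10) ≈ 6.325, RHS = 8 → counterexample
(7, 7): LHS = 7·√(2) ≈ 9.899, RHS = 14 → counterexample

That makes 4 counterexamples.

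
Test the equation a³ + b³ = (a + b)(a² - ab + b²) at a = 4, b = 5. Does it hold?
Substituting a = 4, b = 5:

LHS = 4³ + 5³ = 189
RHS = (4 + 5)(4² - 4·5 + 5²) = 189

LHS = RHS, so the equation holds at this point.

Answer: Holds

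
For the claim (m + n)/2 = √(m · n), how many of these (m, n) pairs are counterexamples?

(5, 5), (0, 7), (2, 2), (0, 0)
1

Testing each pair:
(5, 5): LHS = 5, RHS = 5 → satisfies claim
(0, 7): LHS = 7/2, RHS = 0 → counterexample
(2, 2): LHS = 2, RHS = 2 → satisfies claim
(0, 0): LHS = 0, RHS = 0 → satisfies claim

That makes 1 counterexample.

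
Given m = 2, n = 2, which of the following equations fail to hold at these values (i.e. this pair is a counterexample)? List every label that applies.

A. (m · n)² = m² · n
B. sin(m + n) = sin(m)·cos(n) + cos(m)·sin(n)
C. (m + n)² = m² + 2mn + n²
A

Evaluating each claim at the given values:
A. LHS = 16, RHS = 8 → fails here (LHS ≠ RHS)
B. LHS = sin(4) ≈ -0.7568, RHS = 2·sin(2)·cos(2) ≈ -0.7568 → holds here (LHS = RHS)
C. LHS = 16, RHS = 16 → holds here (LHS = RHS)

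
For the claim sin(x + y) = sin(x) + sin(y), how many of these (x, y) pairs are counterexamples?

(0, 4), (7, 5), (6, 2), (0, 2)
Testing each pair:
(0, 4): LHS = sin(4) ≈ -0.7568, RHS = sin(4) ≈ -0.7568 → satisfies claim
(7, 5): LHS = sin(12) ≈ -0.5366, RHS = sin(5) + sin(7) ≈ -0.3019 → counterexample
(6, 2): LHS = sin(8) ≈ 0.9894, RHS = sin(6) + sin(2) ≈ 0.6299 → counterexample
(0, 2): LHS = sin(2) ≈ 0.9093, RHS = sin(2) ≈ 0.9093 → satisfies claim

That makes 2 counterexamples.

Answer: 2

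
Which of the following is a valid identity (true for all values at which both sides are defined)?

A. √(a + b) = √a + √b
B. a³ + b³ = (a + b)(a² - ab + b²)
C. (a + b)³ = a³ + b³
B

A: fails at (1, 5) — LHS = √(6) ≈ 2.449, RHS = 1 + √(5) ≈ 3.236.
B: holds — e.g. at (2, 5), both sides equal 133.
C: fails at (2, 3) — LHS = 125, RHS = 35.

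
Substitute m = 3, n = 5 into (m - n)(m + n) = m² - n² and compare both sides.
LHS = (3 - 5)(3 + 5) = -16
RHS = 3² - 5² = -16

LHS = RHS: the two sides agree.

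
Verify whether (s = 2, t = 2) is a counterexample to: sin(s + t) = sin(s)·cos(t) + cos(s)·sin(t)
Substituting s = 2, t = 2:
LHS = sin(2 + 2) = sin(4) ≈ -0.7568
RHS = sin(2)·cos(2) + cos(2)·sin(2) = 2·sin(2)·cos(2) ≈ -0.7568

The sides agree, so this pair does not disprove the claim.

Answer: No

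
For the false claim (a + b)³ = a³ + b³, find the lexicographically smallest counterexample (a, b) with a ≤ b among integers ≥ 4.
Substituting (4, 4) into the claim:
LHS = (4 + 4)³ = 512
RHS = 4³ + 4³ = 128

Since LHS ≠ RHS, this pair disproves the claim, and no lexicographically smaller pair (a ≤ b, integers ≥ 4) does.

For instance (4, 6) is also a counterexample (LHS = 1000, RHS = 280), but it's lexicographically larger.

Answer: (a, b) = (4, 4)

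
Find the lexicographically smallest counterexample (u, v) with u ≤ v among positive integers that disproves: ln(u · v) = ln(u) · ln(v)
(u, v) = (1, 2)

Substituting (1, 2) into the claim:
LHS = ln(1 · 2) = ln(2) ≈ 0.6931
RHS = ln(1) · ln(2) = 0

Since LHS ≠ RHS, this pair disproves the claim, and no lexicographically smaller pair (u ≤ v, positive integers) does.

For instance (7, 8) is also a counterexample (LHS = ln(56) ≈ 4.025, RHS = ln(7)·ln(8) ≈ 4.046), but it's lexicographically larger.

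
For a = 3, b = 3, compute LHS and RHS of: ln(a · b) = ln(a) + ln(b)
LHS = ln(3 · 3) = ln(9) ≈ 2.197
RHS = ln(3) + ln(3) = 2·ln(3) ≈ 2.197

LHS = RHS: the two sides agree.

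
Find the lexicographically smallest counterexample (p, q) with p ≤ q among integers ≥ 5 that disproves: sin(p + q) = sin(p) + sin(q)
(p, q) = (5, 5)

Substituting (5, 5) into the claim:
LHS = sin(5 + 5) = sin(10) ≈ -0.544
RHS = sin(5) + sin(5) = 2·sin(5) ≈ -1.918

Since LHS ≠ RHS, this pair disproves the claim, and no lexicographically smaller pair (p ≤ q, integers ≥ 5) does.

For instance (6, 10) is also a counterexample (LHS = sin(16) ≈ -0.2879, RHS = sin(10) + sin(6) ≈ -0.8234), but it's lexicographically larger.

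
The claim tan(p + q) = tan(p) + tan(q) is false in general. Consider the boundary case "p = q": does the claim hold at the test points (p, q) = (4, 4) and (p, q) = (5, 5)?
No, fails at both test points

At (4, 4): LHS = tan(8) ≈ -6.8 ≠ RHS = 2·tan(4) ≈ 2.316
At (5, 5): LHS = tan(10) ≈ 0.6484 ≠ RHS = 2·tan(5) ≈ -6.761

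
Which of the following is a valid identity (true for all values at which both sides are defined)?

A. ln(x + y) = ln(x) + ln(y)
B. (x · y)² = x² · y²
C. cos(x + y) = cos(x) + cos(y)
B

A: fails at (2, 7) — LHS = ln(9) ≈ 2.197, RHS = ln(2) + ln(7) ≈ 2.639.
B: holds — e.g. at (4, 5), both sides equal 400.
C: fails at (5, 8) — LHS = cos(13) ≈ 0.9074, RHS = cos(8) + cos(5) ≈ 0.1382.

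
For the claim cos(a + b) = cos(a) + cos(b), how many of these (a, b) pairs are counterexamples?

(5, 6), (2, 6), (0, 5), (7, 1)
Testing each pair:
(5, 6): LHS = cos(11) ≈ 0.004426, RHS = cos(5) + cos(6) ≈ 1.244 → counterexample
(2, 6): LHS = cos(8) ≈ -0.1455, RHS = cos(2) + cos(6) ≈ 0.544 → counterexample
(0, 5): LHS = cos(5) ≈ 0.2837, RHS = cos(5) + 1 ≈ 1.284 → counterexample
(7, 1): LHS = cos(8) ≈ -0.1455, RHS = cos(1) + cos(7) ≈ 1.294 → counterexample

That makes 4 counterexamples.

Answer: 4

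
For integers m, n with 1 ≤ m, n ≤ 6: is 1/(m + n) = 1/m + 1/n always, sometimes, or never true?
The claim fails for every pair in the range. For instance at (m, n) = (2, 3): LHS = 1/5, RHS = 5/6.

Answer: Never true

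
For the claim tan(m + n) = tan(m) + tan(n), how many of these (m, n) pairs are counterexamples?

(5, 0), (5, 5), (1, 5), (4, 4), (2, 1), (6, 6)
Testing each pair:
(5, 0): LHS = tan(5) ≈ -3.381, RHS = tan(5) ≈ -3.381 → satisfies claim
(5, 5): LHS = tan(10) ≈ 0.6484, RHS = 2·tan(5) ≈ -6.761 → counterexample
(1, 5): LHS = tan(6) ≈ -0.291, RHS = tan(5) + tan(1) ≈ -1.823 → counterexample
(4, 4): LHS = tan(8) ≈ -6.8, RHS = 2·tan(4) ≈ 2.316 → counterexample
(2, 1): LHS = tan(3) ≈ -0.1425, RHS = tan(2) + tan(1) ≈ -0.6276 → counterexample
(6, 6): LHS = tan(12) ≈ -0.6359, RHS = 2·tan(6) ≈ -0.582 → counterexample

That makes 5 counterexamples.

Answer: 5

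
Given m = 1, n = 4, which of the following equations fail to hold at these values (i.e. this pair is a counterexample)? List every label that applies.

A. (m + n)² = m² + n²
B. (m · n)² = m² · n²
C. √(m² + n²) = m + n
A, C

Evaluating each claim at the given values:
A. LHS = 25, RHS = 17 → fails here (LHS ≠ RHS)
B. LHS = 16, RHS = 16 → holds here (LHS = RHS)
C. LHS = √(17) ≈ 4.123, RHS = 5 → fails here (LHS ≠ RHS)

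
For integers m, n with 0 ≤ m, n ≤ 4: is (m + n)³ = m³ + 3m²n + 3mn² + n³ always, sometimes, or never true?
Always true

The identity holds for every pair in the range. For instance at (m, n) = (4, 0): both sides equal 64.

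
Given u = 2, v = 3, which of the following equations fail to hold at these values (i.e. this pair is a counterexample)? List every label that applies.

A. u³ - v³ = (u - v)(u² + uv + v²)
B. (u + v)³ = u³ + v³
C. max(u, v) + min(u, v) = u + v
B

Evaluating each claim at the given values:
A. LHS = -19, RHS = -19 → holds here (LHS = RHS)
B. LHS = 125, RHS = 35 → fails here (LHS ≠ RHS)
C. LHS = 5, RHS = 5 → holds here (LHS = RHS)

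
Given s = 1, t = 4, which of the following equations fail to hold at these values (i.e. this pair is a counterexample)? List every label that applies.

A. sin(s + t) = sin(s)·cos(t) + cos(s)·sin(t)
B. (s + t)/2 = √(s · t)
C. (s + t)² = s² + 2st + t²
B

Evaluating each claim at the given values:
A. LHS = sin(5) ≈ -0.9589, RHS = sin(1)·cos(4) + sin(4)·cos(1) ≈ -0.9589 → holds here (LHS = RHS)
B. LHS = 5/2, RHS = 2 → fails here (LHS ≠ RHS)
C. LHS = 25, RHS = 25 → holds here (LHS = RHS)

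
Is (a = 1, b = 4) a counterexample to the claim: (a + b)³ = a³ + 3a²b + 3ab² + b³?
No

Substituting a = 1, b = 4:
LHS = (1 + 4)³ = 125
RHS = 1³ + 3·1²·4 + 3·1·4² + 4³ = 125

The sides agree, so this pair does not disprove the claim.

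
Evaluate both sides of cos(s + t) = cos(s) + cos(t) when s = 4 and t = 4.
LHS = cos(4 + 4) = cos(8) ≈ -0.1455
RHS = cos(4) + cos(4) = 2·cos(4) ≈ -1.307

LHS ≠ RHS (they differ by about 1.162), so the equation does not hold here.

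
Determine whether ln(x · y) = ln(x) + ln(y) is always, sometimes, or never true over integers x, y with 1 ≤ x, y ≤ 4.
Always true

The identity holds for every pair in the range. For instance at (x, y) = (2, 1): both sides equal ln(2) ≈ 0.6931.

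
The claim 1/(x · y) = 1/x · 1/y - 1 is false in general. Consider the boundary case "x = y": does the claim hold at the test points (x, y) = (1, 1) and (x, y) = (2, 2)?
At (1, 1): LHS = 1 ≠ RHS = 0
At (2, 2): LHS = 1/4 ≠ RHS = -3/4

Answer: No, fails at both test points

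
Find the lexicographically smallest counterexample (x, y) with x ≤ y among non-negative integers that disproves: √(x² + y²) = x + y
At (0, 3): both sides equal 3, so it holds there.
At (0, 4): both sides equal 4, so it holds there.

Substituting (1, 1) into the claim:
LHS = √(1² + 1²) = √(2) ≈ 1.414
RHS = 1 + 1 = 2

Since LHS ≠ RHS, this pair disproves the claim, and no lexicographically smaller pair (x ≤ y, non-negative integers) does.

For instance (1, 4) is also a counterexample (LHS = √(17) ≈ 4.123, RHS = 5), but it's lexicographically larger.

Answer: (x, y) = (1, 1)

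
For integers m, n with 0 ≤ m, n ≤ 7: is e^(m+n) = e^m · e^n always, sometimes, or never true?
Always true

The identity holds for every pair in the range. For instance at (m, n) = (5, 2): both sides equal e^7 ≈ 1097.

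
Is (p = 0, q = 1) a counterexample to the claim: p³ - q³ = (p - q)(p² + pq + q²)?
Substituting p = 0, q = 1:
LHS = 0³ - 1³ = -1
RHS = (0 - 1)(0² + 0·1 + 1²) = -1

The sides agree, so this pair does not disprove the claim.

Answer: No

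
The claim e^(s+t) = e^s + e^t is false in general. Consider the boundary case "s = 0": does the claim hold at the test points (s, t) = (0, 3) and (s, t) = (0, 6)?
No, fails at both test points

At (0, 3): LHS = e^3 ≈ 20.09 ≠ RHS = 1 + e^3 ≈ 21.09
At (0, 6): LHS = e^6 ≈ 403.4 ≠ RHS = 1 + e^6 ≈ 404.4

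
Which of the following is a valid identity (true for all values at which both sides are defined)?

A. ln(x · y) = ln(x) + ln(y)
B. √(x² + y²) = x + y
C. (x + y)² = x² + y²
A

A: holds — e.g. at (3, 5), both sides equal ln(15) ≈ 2.708.
B: fails at (1, 3) — LHS = √(10) ≈ 3.162, RHS = 4.
C: fails at (3, 7) — LHS = 100, RHS = 58.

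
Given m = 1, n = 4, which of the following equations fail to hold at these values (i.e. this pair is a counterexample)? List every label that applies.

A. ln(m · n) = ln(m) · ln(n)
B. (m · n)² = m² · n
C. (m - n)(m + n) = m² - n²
A, B

Evaluating each claim at the given values:
A. LHS = ln(4) ≈ 1.386, RHS = 0 → fails here (LHS ≠ RHS)
B. LHS = 16, RHS = 4 → fails here (LHS ≠ RHS)
C. LHS = -15, RHS = -15 → holds here (LHS = RHS)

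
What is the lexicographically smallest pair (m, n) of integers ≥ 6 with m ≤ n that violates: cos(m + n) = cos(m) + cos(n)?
Substituting (6, 6) into the claim:
LHS = cos(6 + 6) = cos(12) ≈ 0.8439
RHS = cos(6) + cos(6) = 2·cos(6) ≈ 1.92

Since LHS ≠ RHS, this pair disproves the claim, and no lexicographically smaller pair (m ≤ n, integers ≥ 6) does.

For instance (6, 8) is also a counterexample (LHS = cos(14) ≈ 0.1367, RHS = cos(8) + cos(6) ≈ 0.8147), but it's lexicographically larger.

Answer: (m, n) = (6, 6)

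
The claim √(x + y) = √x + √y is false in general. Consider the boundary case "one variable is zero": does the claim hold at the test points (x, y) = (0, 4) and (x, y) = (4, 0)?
At (0, 4): LHS = 2, RHS = 2 → equal
At (4, 0): LHS = 2, RHS = 2 → equal

So the claim does hold at both of these boundary points, even though it is not an identity.

Answer: Yes, holds at both test points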